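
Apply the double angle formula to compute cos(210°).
cos(210°) = 2cos²105° - 1 = -√3/2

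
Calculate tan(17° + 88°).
tan(17° + 88°) = (tan 17° + tan 88°)/(1 - tan 17° tan 88°) = -(2+√3)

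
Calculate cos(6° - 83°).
cos(6° - 83°) = cos 6° cos 83° + sin 6° sin 83° = 0.225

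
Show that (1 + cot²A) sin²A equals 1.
LHS = csc²A · sin²A = (1/sin²A) · sin²A = 1 = RHS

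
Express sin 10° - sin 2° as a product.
sin 10° - sin 2° = 2 cos(6°) sin(4°)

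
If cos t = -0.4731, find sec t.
sec t = 1/cos t = -2.114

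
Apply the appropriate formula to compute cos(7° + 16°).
cos(7° + 16°) = cos 7° cos 16° - sin 7° sin 16° = 0.9205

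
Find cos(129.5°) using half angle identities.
cos(129.5°) = -√((1 + cos 259°)/2) = -0.6361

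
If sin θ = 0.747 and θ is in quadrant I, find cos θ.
cos θ = 0.6648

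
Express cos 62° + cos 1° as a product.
cos 62° + cos 1° = 2 cos(31.5°) cos(30.5°)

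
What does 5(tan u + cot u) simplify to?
5(tan u + cot u) = 5(sec u csc u) (using Quotient identities)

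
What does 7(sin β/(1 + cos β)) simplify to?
7(sin β/(1 + cos β)) = 7(tan(β/2)) (using Half angle)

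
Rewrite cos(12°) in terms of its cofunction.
cos(12°) = sin(90° - 12°) = sin(78°)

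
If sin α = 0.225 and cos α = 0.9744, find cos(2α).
cos(2α) = cos²α - sin²α = 0.8988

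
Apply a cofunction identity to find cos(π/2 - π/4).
cos(π/2 - π/4) = sin(π/4) = √2/2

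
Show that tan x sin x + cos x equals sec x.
LHS = sin²x/cos x + cos x = (sin²x + cos²x)/cos x = 1/cos x = sec x = RHS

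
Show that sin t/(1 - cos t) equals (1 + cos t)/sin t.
LHS = sin t(1 + cos t) / ((1 - cos t)(1 + cos t)) = sin t(1 + cos t) / (1 - cos²t) = sin t(1 + cos t) / sin²t = (1 + cos t)/sin t = RHS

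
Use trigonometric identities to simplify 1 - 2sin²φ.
1 - 2sin²φ = cos(2φ) (using Double angle)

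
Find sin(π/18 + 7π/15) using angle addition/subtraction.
sin(π/18 + 7π/15) = sin π/18 cos 7π/15 + cos π/18 sin 7π/15 = 0.9976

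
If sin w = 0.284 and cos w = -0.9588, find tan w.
tan w = sin w / cos w = -0.2962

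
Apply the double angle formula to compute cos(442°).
cos(442°) = cos²221° - sin²221° = 0.1392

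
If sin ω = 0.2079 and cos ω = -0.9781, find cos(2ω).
cos(2ω) = cos²ω - sin²ω = 0.9135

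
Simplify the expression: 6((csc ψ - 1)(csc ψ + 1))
6((csc ψ - 1)(csc ψ + 1)) = 6(cot²ψ) (using Diff. of squares)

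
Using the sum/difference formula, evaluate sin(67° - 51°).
sin(67° - 51°) = sin 67° cos 51° - cos 67° sin 51° = 0.2756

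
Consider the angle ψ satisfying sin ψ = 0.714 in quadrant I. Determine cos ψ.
cos ψ = √(1 - sin²ψ) = 0.7001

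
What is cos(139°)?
cos(139°) = -0.7547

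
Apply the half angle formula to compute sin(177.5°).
sin(177.5°) = √((1 - cos 355°)/2) = 0.04362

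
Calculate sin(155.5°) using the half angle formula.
sin(155.5°) = √((1 - cos 311°)/2) = 0.4147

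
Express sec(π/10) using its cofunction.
sec(π/10) = csc(π/2 - π/10) = csc(2π/5)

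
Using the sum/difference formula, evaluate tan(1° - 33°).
tan(1° - 33°) = (tan 1° - tan 33°)/(1 + tan 1° tan 33°) = -0.6249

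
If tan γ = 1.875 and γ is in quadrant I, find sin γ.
sin γ = 0.8824 (using tan²γ + 1 = sec²γ)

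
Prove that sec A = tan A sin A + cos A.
RHS = sin²A/cos A + cos A = (sin²A + cos²A)/cos A = 1/cos A = sec A = LHS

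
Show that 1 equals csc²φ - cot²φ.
RHS = 1/sin²φ - cos²φ/sin²φ = (1 - cos²φ)/sin²φ = sin²φ/sin²φ = 1 = LHS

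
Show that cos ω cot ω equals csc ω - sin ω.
RHS = 1/sin ω - sin ω = (1 - sin²ω)/sin ω = cos²ω/sin ω = cos ω · (cos ω/sin ω) = cos ω cot ω = LHS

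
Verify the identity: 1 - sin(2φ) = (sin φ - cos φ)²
RHS = sin²φ - 2 sin φ cos φ + cos²φ = (sin²φ + cos²φ) - 2 sin φ cos φ = 1 - sin(2φ) = LHS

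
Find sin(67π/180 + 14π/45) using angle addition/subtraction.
sin(67π/180 + 14π/45) = sin 67π/180 cos 14π/45 + cos 67π/180 sin 14π/45 = 0.8387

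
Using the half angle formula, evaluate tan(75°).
tan(75°) = sin 150° / (1 + cos 150°) = 2+√3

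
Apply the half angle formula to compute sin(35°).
sin(35°) = √((1 - cos 70°)/2) = 0.5736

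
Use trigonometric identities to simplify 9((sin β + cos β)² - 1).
9((sin β + cos β)² - 1) = 9(sin(2β)) (using Pythagorean + double angle)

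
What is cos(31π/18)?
cos(31π/18) = 0.6428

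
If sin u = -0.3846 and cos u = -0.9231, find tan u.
tan u = sin u / cos u = 0.4166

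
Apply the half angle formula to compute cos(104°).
cos(104°) = -√((1 + cos 208°)/2) = -0.2419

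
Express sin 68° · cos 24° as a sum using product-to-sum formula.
sin 68° cos 24° = (1/2)[sin(68°+24°) + sin(68°-24°)]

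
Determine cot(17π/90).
cot(17π/90) = 1.483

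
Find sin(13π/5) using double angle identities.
sin(13π/5) = 2 sin 13π/10 cos 13π/10 = 0.9511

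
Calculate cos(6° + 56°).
cos(6° + 56°) = cos 6° cos 56° - sin 6° sin 56° = 0.4695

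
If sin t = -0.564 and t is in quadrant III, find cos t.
cos t = -0.8258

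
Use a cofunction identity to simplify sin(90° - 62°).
sin(90° - 62°) = cos(62°)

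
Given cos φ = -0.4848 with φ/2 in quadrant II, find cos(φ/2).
cos(φ/2) = ±√((1 + cos φ)/2); negative since φ/2 ∈ QII, so cos(φ/2) = -0.5075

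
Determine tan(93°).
tan(93°) = -19.08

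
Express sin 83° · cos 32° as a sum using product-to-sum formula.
sin 83° cos 32° = (1/2)[sin(83°+32°) + sin(83°-32°)]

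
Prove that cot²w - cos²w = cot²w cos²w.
LHS = cos²w/sin²w - cos²w = cos²w(1/sin²w - 1) = cos²w · (1 - sin²w)/sin²w = cos²w · cos²w/sin²w = cos²w · cot²w = RHS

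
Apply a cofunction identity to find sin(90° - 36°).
sin(90° - 36°) = cos(36°) = 0.809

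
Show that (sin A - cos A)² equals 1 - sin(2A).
LHS = sin²A - 2 sin A cos A + cos²A = (sin²A + cos²A) - 2 sin A cos A = 1 - sin(2A) = RHS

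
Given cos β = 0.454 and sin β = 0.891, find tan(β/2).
tan(β/2) = sin β / (1 + cos β) = 0.6128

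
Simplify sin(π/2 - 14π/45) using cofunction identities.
sin(π/2 - 14π/45) = cos(14π/45)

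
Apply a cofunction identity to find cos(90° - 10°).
cos(90° - 10°) = sin(10°) = 0.1736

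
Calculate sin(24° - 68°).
sin(24° - 68°) = sin 24° cos 68° - cos 24° sin 68° = -0.6947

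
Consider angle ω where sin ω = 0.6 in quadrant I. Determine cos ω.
cos ω = √(1 - sin²ω) = 0.8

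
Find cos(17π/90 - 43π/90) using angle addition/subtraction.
cos(17π/90 - 43π/90) = cos 17π/90 cos 43π/90 + sin 17π/90 sin 43π/90 = 0.6157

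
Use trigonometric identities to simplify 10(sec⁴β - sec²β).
10(sec⁴β - sec²β) = 10(tan⁴β + tan²β) (using Pythagorean)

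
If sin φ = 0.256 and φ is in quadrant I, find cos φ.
cos φ = 0.9667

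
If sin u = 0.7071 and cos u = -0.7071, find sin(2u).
sin(2u) = 2 sin u cos u = -1.0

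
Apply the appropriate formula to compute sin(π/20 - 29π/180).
sin(π/20 - 29π/180) = sin π/20 cos 29π/180 - cos π/20 sin 29π/180 = -0.342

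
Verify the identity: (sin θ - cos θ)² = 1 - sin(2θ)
LHS = sin²θ - 2 sin θ cos θ + cos²θ = (sin²θ + cos²θ) - 2 sin θ cos θ = 1 - sin(2θ) = RHS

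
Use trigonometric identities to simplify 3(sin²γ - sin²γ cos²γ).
3(sin²γ - sin²γ cos²γ) = 3(sin⁴γ) (using Factoring)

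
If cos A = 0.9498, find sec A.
sec A = 1/cos A = 1.053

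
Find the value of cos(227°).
cos(227°) = -0.682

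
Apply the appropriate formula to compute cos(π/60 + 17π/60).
cos(π/60 + 17π/60) = cos π/60 cos 17π/60 - sin π/60 sin 17π/60 = 0.5878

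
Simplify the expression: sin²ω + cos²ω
sin²ω + cos²ω = 1 (using Pythagorean identity)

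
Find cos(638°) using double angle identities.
cos(638°) = cos²319° - sin²319° = 0.1392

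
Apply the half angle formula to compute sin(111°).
sin(111°) = √((1 - cos 222°)/2) = 0.9336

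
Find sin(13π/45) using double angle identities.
sin(13π/45) = 2 sin 13π/90 cos 13π/90 = 0.788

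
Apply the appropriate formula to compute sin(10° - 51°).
sin(10° - 51°) = sin 10° cos 51° - cos 10° sin 51° = -0.6561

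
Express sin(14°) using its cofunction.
sin(14°) = cos(90° - 14°) = cos(76°)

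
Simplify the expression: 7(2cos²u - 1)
7(2cos²u - 1) = 7(cos(2u)) (using Double angle)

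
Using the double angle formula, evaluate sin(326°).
sin(326°) = 2 sin 163° cos 163° = -0.5592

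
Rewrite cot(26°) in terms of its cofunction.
cot(26°) = tan(90° - 26°) = tan(64°)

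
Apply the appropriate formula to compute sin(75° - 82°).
sin(75° - 82°) = sin 75° cos 82° - cos 75° sin 82° = -0.1219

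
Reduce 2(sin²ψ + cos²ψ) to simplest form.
2(sin²ψ + cos²ψ) = 2 (using Pythagorean identity)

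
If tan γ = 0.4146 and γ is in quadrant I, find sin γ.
sin γ = 0.383 (using tan²γ + 1 = sec²γ)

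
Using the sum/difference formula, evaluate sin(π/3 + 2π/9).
sin(π/3 + 2π/9) = sin π/3 cos 2π/9 + cos π/3 sin 2π/9 = 0.9848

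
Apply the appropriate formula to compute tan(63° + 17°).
tan(63° + 17°) = (tan 63° + tan 17°)/(1 - tan 63° tan 17°) = 5.671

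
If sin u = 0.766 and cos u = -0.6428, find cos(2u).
cos(2u) = cos²u - sin²u = -0.1736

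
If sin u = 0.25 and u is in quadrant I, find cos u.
cos u = 0.9682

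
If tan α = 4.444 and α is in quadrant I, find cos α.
cos α = 0.2195 (using tan²α + 1 = sec²α)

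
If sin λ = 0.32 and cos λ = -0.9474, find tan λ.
tan λ = sin λ / cos λ = -0.3378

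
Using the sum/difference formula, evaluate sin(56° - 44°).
sin(56° - 44°) = sin 56° cos 44° - cos 56° sin 44° = 0.2079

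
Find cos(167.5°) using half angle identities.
cos(167.5°) = -√((1 + cos 335°)/2) = -0.9763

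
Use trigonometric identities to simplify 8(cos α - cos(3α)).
8(cos α - cos(3α)) = 8(2 sin(2α) sin α) (using Sum-to-product)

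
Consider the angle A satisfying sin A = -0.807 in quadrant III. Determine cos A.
cos A = ±√(1 - sin²A) = -0.5906 (negative in QIII)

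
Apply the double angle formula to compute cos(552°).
cos(552°) = cos²276° - sin²276° = -0.9781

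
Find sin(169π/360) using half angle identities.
sin(169π/360) = √((1 - cos 169π/180)/2) = 0.9954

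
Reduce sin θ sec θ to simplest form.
sin θ sec θ = tan θ (using Reciprocal + quotient)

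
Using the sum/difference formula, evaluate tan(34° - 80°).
tan(34° - 80°) = (tan 34° - tan 80°)/(1 + tan 34° tan 80°) = -1.036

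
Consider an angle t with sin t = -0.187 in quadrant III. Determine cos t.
cos t = ±√(1 - sin²t) = -0.9824 (negative in QIII)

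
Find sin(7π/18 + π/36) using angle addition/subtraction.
sin(7π/18 + π/36) = sin 7π/18 cos π/36 + cos 7π/18 sin π/36 = (√6+√2)/4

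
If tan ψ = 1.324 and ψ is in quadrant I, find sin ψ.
sin ψ = 0.798 (using tan²ψ + 1 = sec²ψ)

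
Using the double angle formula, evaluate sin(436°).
sin(436°) = 2 sin 218° cos 218° = 0.9703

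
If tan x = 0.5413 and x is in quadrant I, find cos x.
cos x = 0.8794 (using tan²x + 1 = sec²x)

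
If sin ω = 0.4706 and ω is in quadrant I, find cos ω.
cos ω = 0.8823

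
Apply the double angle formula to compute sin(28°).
sin(28°) = 2 sin 14° cos 14° = 0.4695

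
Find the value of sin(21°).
sin(21°) = 0.3584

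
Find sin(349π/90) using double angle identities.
sin(349π/90) = 2 sin 349π/180 cos 349π/180 = -0.3746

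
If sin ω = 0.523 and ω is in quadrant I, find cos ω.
cos ω = 0.8523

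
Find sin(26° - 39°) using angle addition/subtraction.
sin(26° - 39°) = sin 26° cos 39° - cos 26° sin 39° = -0.225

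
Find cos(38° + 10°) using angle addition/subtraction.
cos(38° + 10°) = cos 38° cos 10° - sin 38° sin 10° = 0.6691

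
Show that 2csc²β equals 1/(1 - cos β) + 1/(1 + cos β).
RHS = [(1 + cos β) + (1 - cos β)] / [(1 - cos β)(1 + cos β)] = 2/(1 - cos²β) = 2/sin²β = 2csc²β = LHS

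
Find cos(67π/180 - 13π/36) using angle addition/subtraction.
cos(67π/180 - 13π/36) = cos 67π/180 cos 13π/36 + sin 67π/180 sin 13π/36 = 0.9994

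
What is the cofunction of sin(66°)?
sin(66°) = cos(90° - 66°) = cos(24°)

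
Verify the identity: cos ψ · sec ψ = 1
LHS = cos ψ · (1/cos ψ) = 1 = RHS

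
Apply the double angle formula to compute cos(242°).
cos(242°) = cos²121° - sin²121° = -0.4695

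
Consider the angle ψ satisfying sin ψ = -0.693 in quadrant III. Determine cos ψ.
cos ψ = ±√(1 - sin²ψ) = -0.7209 (negative in QIII)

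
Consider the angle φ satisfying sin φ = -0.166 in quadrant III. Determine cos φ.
cos φ = ±√(1 - sin²φ) = -0.9861 (negative in QIII)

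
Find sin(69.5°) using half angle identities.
sin(69.5°) = √((1 - cos 139°)/2) = 0.9367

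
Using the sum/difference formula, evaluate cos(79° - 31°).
cos(79° - 31°) = cos 79° cos 31° + sin 79° sin 31° = 0.6691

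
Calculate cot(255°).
cot(255°) = 2-√3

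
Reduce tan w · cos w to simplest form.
tan w · cos w = sin w (using Quotient identity)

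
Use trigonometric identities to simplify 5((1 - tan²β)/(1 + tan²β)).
5((1 - tan²β)/(1 + tan²β)) = 5(cos(2β)) (using Double angle)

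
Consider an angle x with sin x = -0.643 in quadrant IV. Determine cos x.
cos x = √(1 - sin²x) = 0.7659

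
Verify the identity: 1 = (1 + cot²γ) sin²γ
RHS = csc²γ · sin²γ = (1/sin²γ) · sin²γ = 1 = LHS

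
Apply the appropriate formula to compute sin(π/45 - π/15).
sin(π/45 - π/15) = sin π/45 cos π/15 - cos π/45 sin π/15 = -0.1392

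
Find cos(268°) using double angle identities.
cos(268°) = cos²134° - sin²134° = -0.0349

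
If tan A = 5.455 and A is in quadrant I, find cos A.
cos A = 0.1803 (using tan²A + 1 = sec²A)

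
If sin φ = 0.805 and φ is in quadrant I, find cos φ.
cos φ = 0.5933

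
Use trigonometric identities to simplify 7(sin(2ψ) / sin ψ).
7(sin(2ψ) / sin ψ) = 7(2 cos ψ) (using Double angle)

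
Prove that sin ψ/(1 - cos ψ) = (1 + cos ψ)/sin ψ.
LHS = sin ψ(1 + cos ψ) / ((1 - cos ψ)(1 + cos ψ)) = sin ψ(1 + cos ψ) / (1 - cos²ψ) = sin ψ(1 + cos ψ) / sin²ψ = (1 + cos ψ)/sin ψ = RHS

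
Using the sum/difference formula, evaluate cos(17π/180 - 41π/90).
cos(17π/180 - 41π/90) = cos 17π/180 cos 41π/90 + sin 17π/180 sin 41π/90 = 0.4226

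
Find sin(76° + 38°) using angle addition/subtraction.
sin(76° + 38°) = sin 76° cos 38° + cos 76° sin 38° = 0.9135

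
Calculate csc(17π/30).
csc(17π/30) = 1.022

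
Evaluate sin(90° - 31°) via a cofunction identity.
sin(90° - 31°) = cos(31°) = 0.8572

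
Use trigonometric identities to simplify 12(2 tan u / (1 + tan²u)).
12(2 tan u / (1 + tan²u)) = 12(sin(2u)) (using Double angle)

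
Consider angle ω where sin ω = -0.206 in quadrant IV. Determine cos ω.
cos ω = √(1 - sin²ω) = 0.9786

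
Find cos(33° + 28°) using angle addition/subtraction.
cos(33° + 28°) = cos 33° cos 28° - sin 33° sin 28° = 0.4848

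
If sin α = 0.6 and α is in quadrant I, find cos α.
cos α = 0.8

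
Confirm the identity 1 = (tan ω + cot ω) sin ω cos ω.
RHS = (sin ω/cos ω + cos ω/sin ω) sin ω cos ω = ((sin²ω + cos²ω)/(sin ω cos ω)) · sin ω cos ω = sin²ω + cos²ω = 1 = LHS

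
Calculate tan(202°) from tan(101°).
tan(202°) = 2 tan 101° / (1 - tan²101°) = 0.404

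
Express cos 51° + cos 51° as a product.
cos 51° + cos 51° = 2 cos(51°) cos(0°)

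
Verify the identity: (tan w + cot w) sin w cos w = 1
LHS = (sin w/cos w + cos w/sin w) sin w cos w = ((sin²w + cos²w)/(sin w cos w)) · sin w cos w = sin²w + cos²w = 1 = RHS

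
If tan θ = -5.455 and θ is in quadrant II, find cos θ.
cos θ = -0.1803 (using tan²θ + 1 = sec²θ)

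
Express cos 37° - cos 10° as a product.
cos 37° - cos 10° = -2 sin(23.5°) sin(13.5°)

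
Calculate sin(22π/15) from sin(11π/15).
sin(22π/15) = 2 sin 11π/15 cos 11π/15 = -0.9945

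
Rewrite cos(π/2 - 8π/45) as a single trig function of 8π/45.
cos(π/2 - 8π/45) = sin(8π/45)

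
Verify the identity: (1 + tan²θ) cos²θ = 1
LHS = sec²θ · cos²θ = (1/cos²θ) · cos²θ = 1 = RHS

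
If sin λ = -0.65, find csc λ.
csc λ = 1/sin λ = -1.538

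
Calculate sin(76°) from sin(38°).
sin(76°) = 2 sin 38° cos 38° = 0.9703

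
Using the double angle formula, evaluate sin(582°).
sin(582°) = 2 sin 291° cos 291° = -0.6691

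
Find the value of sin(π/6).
sin(π/6) = 1/2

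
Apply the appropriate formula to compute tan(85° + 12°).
tan(85° + 12°) = (tan 85° + tan 12°)/(1 - tan 85° tan 12°) = -8.144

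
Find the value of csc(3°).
csc(3°) = 19.11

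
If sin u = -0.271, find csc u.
csc u = 1/sin u = -3.69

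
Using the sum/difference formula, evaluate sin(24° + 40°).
sin(24° + 40°) = sin 24° cos 40° + cos 24° sin 40° = 0.8988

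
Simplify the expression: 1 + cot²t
1 + cot²t = csc²t (using Pythagorean identity)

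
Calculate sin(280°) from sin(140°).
sin(280°) = 2 sin 140° cos 140° = -0.9848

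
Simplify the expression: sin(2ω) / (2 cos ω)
sin(2ω) / (2 cos ω) = sin ω (using Double angle)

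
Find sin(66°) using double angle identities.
sin(66°) = 2 sin 33° cos 33° = 0.9135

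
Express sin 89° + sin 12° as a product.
sin 89° + sin 12° = 2 sin(50.5°) cos(38.5°)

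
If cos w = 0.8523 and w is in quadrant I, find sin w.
sin w = 0.5231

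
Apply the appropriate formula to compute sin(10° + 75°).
sin(10° + 75°) = sin 10° cos 75° + cos 10° sin 75° = 0.9962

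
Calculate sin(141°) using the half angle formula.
sin(141°) = √((1 - cos 282°)/2) = 0.6293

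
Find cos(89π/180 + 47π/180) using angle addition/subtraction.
cos(89π/180 + 47π/180) = cos 89π/180 cos 47π/180 - sin 89π/180 sin 47π/180 = -0.7193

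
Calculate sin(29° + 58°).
sin(29° + 58°) = sin 29° cos 58° + cos 29° sin 58° = 0.9986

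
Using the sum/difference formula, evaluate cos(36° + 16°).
cos(36° + 16°) = cos 36° cos 16° - sin 36° sin 16° = 0.6157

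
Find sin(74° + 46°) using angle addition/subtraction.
sin(74° + 46°) = sin 74° cos 46° + cos 74° sin 46° = √3/2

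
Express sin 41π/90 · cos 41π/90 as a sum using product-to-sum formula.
sin 41π/90 cos 41π/90 = (1/2)[sin(41π/90+41π/90) + sin(41π/90-41π/90)]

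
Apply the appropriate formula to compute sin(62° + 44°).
sin(62° + 44°) = sin 62° cos 44° + cos 62° sin 44° = 0.9613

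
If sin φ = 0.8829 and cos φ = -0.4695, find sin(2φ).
sin(2φ) = 2 sin φ cos φ = -0.829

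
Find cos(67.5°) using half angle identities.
cos(67.5°) = √((1 + cos 135°)/2) = √(2-√2)/2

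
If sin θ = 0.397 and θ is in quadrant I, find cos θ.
cos θ = 0.9178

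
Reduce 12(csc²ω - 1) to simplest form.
12(csc²ω - 1) = 12(cot²ω) (using Pythagorean identity)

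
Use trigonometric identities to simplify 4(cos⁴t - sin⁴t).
4(cos⁴t - sin⁴t) = 4(cos(2t)) (using Factoring + double angle)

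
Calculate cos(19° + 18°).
cos(19° + 18°) = cos 19° cos 18° - sin 19° sin 18° = 0.7986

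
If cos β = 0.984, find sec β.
sec β = 1/cos β = 1.016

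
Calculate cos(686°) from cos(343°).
cos(686°) = cos²343° - sin²343° = 0.829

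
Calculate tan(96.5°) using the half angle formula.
tan(96.5°) = sin 193° / (1 + cos 193°) = -8.777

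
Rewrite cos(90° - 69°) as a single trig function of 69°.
cos(90° - 69°) = sin(69°)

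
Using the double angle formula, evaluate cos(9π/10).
cos(9π/10) = cos²9π/20 - sin²9π/20 = -0.9511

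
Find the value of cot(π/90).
cot(π/90) = 28.64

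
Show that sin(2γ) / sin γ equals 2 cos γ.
LHS = 2 sin γ cos γ / sin γ = 2 cos γ = RHS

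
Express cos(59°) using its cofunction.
cos(59°) = sin(90° - 59°) = sin(31°)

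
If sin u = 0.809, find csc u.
csc u = 1/sin u = 1.236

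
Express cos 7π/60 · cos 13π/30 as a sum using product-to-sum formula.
cos 7π/60 cos 13π/30 = (1/2)[cos(7π/60-13π/30) + cos(7π/60+13π/30)]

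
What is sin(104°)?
sin(104°) = 0.9703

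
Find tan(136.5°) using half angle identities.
tan(136.5°) = sin 273° / (1 + cos 273°) = -0.949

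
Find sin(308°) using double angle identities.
sin(308°) = 2 sin 154° cos 154° = -0.788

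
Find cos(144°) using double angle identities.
cos(144°) = cos²72° - sin²72° = -0.809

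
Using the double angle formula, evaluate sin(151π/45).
sin(151π/45) = 2 sin 151π/90 cos 151π/90 = -0.8988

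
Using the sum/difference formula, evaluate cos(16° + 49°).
cos(16° + 49°) = cos 16° cos 49° - sin 16° sin 49° = 0.4226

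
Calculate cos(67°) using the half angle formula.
cos(67°) = √((1 + cos 134°)/2) = 0.3907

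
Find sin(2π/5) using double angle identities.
sin(2π/5) = 2 sin π/5 cos π/5 = 0.9511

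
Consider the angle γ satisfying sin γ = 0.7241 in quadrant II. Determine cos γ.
cos γ = ±√(1 - sin²γ) = -0.6897 (negative in QII)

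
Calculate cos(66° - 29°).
cos(66° - 29°) = cos 66° cos 29° + sin 66° sin 29° = 0.7986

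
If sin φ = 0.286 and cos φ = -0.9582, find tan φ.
tan φ = sin φ / cos φ = -0.2985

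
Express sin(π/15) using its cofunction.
sin(π/15) = cos(π/2 - π/15) = cos(13π/30)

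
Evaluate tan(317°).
tan(317°) = -0.9325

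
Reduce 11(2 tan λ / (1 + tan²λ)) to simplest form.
11(2 tan λ / (1 + tan²λ)) = 11(sin(2λ)) (using Double angle)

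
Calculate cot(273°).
cot(273°) = -0.05241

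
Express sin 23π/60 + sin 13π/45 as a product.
sin 23π/60 + sin 13π/45 = 2 sin(121π/360) cos(17π/360)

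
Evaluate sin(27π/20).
sin(27π/20) = -0.891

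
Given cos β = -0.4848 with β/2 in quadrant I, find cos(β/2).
cos(β/2) = ±√((1 + cos β)/2); positive since β/2 ∈ QI, so cos(β/2) = 0.5075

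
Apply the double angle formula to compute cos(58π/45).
cos(58π/45) = cos²29π/45 - sin²29π/45 = -0.6157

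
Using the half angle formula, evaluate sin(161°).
sin(161°) = √((1 - cos 322°)/2) = 0.3256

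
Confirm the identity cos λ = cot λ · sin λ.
RHS = (cos λ/sin λ) · sin λ = cos λ = LHS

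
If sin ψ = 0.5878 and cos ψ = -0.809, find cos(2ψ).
cos(2ψ) = cos²ψ - sin²ψ = 0.309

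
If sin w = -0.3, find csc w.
csc w = 1/sin w = -3.333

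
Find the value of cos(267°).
cos(267°) = -0.05234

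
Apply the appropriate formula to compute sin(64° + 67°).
sin(64° + 67°) = sin 64° cos 67° + cos 64° sin 67° = 0.7547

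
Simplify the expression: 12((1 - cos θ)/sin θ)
12((1 - cos θ)/sin θ) = 12(tan(θ/2)) (using Half angle)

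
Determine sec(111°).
sec(111°) = -2.79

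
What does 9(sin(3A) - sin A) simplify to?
9(sin(3A) - sin A) = 9(2 cos(2A) sin A) (using Sum-to-product)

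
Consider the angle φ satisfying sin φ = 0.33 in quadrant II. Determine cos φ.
cos φ = ±√(1 - sin²φ) = -0.944 (negative in QII)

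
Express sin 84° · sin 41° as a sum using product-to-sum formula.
sin 84° sin 41° = (1/2)[cos(84°-41°) - cos(84°+41°)]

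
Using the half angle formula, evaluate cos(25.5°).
cos(25.5°) = √((1 + cos 51°)/2) = 0.9026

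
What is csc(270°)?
csc(270°) = -1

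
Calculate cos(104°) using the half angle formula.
cos(104°) = -√((1 + cos 208°)/2) = -0.2419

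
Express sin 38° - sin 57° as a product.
sin 38° - sin 57° = 2 cos(47.5°) sin(-9.5°)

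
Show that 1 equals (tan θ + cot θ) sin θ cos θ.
RHS = (sin θ/cos θ + cos θ/sin θ) sin θ cos θ = ((sin²θ + cos²θ)/(sin θ cos θ)) · sin θ cos θ = sin²θ + cos²θ = 1 = LHS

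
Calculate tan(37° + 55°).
tan(37° + 55°) = (tan 37° + tan 55°)/(1 - tan 37° tan 55°) = -28.64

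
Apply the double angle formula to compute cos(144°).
cos(144°) = 1 - 2sin²72° = -0.809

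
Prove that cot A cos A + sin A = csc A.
LHS = cos²A/sin A + sin A = (cos²A + sin²A)/sin A = 1/sin A = csc A = RHS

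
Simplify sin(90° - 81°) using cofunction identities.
sin(90° - 81°) = cos(81°)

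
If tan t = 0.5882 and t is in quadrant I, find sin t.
sin t = 0.507 (using tan²t + 1 = sec²t)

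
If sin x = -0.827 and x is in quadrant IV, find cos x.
cos x = 0.5622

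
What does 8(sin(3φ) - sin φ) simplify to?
8(sin(3φ) - sin φ) = 8(2 cos(2φ) sin φ) (using Sum-to-product)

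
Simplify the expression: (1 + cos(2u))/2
(1 + cos(2u))/2 = cos²u (using Power reduction)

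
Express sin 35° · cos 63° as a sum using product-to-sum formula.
sin 35° cos 63° = (1/2)[sin(35°+63°) + sin(35°-63°)]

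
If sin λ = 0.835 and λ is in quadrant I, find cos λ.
cos λ = 0.5502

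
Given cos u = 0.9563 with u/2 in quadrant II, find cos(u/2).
cos(u/2) = ±√((1 + cos u)/2); negative since u/2 ∈ QII, so cos(u/2) = -0.989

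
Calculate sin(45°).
sin(45°) = √2/2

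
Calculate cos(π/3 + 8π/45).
cos(π/3 + 8π/45) = cos π/3 cos 8π/45 - sin π/3 sin 8π/45 = -0.0349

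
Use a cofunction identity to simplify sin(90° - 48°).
sin(90° - 48°) = cos(48°)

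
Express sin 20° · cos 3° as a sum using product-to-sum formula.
sin 20° cos 3° = (1/2)[sin(20°+3°) + sin(20°-3°)]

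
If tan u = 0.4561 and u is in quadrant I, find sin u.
sin u = 0.415 (using tan²u + 1 = sec²u)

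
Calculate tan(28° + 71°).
tan(28° + 71°) = (tan 28° + tan 71°)/(1 - tan 28° tan 71°) = -6.314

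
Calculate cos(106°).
cos(106°) = -0.2756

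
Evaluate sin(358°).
sin(358°) = -0.0349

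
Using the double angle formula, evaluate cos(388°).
cos(388°) = cos²194° - sin²194° = 0.8829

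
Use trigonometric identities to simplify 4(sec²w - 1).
4(sec²w - 1) = 4(tan²w) (using Pythagorean identity)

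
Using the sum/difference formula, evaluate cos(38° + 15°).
cos(38° + 15°) = cos 38° cos 15° - sin 38° sin 15° = 0.6018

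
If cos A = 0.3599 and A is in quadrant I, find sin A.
sin A = 0.933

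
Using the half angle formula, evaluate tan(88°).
tan(88°) = sin 176° / (1 + cos 176°) = 28.64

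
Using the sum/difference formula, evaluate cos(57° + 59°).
cos(57° + 59°) = cos 57° cos 59° - sin 57° sin 59° = -0.4384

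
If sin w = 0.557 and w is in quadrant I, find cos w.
cos w = 0.8305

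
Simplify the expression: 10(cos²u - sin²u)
10(cos²u - sin²u) = 10(cos(2u)) (using Double angle)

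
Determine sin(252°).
sin(252°) = -0.9511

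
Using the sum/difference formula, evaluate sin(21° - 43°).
sin(21° - 43°) = sin 21° cos 43° - cos 21° sin 43° = -0.3746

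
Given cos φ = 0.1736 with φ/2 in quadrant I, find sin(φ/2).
sin(φ/2) = ±√((1 - cos φ)/2); positive since φ/2 ∈ QI, so sin(φ/2) = 0.6428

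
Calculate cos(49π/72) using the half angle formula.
cos(49π/72) = -√((1 + cos 49π/36)/2) = -0.5373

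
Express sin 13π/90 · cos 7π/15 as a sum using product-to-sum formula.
sin 13π/90 cos 7π/15 = (1/2)[sin(13π/90+7π/15) + sin(13π/90-7π/15)]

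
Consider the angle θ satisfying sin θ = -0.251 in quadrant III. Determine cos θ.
cos θ = ±√(1 - sin²θ) = -0.968 (negative in QIII)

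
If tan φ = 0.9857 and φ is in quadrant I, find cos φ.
cos φ = 0.7122 (using tan²φ + 1 = sec²φ)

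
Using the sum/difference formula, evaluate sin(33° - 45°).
sin(33° - 45°) = sin 33° cos 45° - cos 33° sin 45° = -0.2079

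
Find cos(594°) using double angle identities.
cos(594°) = cos²297° - sin²297° = -0.5878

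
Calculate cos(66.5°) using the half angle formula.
cos(66.5°) = √((1 + cos 133°)/2) = 0.3987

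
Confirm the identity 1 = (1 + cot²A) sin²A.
RHS = csc²A · sin²A = (1/sin²A) · sin²A = 1 = LHS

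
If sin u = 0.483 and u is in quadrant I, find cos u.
cos u = 0.8756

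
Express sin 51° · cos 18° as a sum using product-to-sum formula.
sin 51° cos 18° = (1/2)[sin(51°+18°) + sin(51°-18°)]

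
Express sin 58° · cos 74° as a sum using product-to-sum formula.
sin 58° cos 74° = (1/2)[sin(58°+74°) + sin(58°-74°)]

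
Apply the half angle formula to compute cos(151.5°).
cos(151.5°) = -√((1 + cos 303°)/2) = -0.8788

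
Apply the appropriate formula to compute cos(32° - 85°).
cos(32° - 85°) = cos 32° cos 85° + sin 32° sin 85° = 0.6018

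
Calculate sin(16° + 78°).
sin(16° + 78°) = sin 16° cos 78° + cos 16° sin 78° = 0.9976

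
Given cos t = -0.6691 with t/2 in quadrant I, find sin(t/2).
sin(t/2) = ±√((1 - cos t)/2); positive since t/2 ∈ QI, so sin(t/2) = 0.9135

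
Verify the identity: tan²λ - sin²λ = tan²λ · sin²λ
LHS = sin²λ/cos²λ - sin²λ = sin²λ(1/cos²λ - 1) = sin²λ · (1 - cos²λ)/cos²λ = sin²λ · sin²λ/cos²λ = sin²λ · tan²λ = RHS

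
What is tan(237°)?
tan(237°) = 1.54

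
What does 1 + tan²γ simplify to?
1 + tan²γ = sec²γ (using Pythagorean identity)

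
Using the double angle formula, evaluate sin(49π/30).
sin(49π/30) = 2 sin 49π/60 cos 49π/60 = -0.9135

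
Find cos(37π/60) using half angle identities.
cos(37π/60) = -√((1 + cos 37π/30)/2) = -0.3584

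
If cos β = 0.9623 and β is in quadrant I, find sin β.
sin β = 0.272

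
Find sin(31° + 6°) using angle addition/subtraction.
sin(31° + 6°) = sin 31° cos 6° + cos 31° sin 6° = 0.6018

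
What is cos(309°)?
cos(309°) = 0.6293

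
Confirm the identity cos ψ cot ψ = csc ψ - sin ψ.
RHS = 1/sin ψ - sin ψ = (1 - sin²ψ)/sin ψ = cos²ψ/sin ψ = cos ψ · (cos ψ/sin ψ) = cos ψ cot ψ = LHS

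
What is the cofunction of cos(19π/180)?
cos(19π/180) = sin(π/2 - 19π/180) = sin(71π/180)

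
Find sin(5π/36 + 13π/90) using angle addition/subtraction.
sin(5π/36 + 13π/90) = sin 5π/36 cos 13π/90 + cos 5π/36 sin 13π/90 = 0.7771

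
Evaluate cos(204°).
cos(204°) = -0.9135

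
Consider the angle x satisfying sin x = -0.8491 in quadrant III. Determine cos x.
cos x = ±√(1 - sin²x) = -0.5282 (negative in QIII)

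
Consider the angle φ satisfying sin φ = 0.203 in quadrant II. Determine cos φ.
cos φ = ±√(1 - sin²φ) = -0.9792 (negative in QII)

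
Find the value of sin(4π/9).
sin(4π/9) = 0.9848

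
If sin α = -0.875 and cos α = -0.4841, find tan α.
tan α = sin α / cos α = 1.807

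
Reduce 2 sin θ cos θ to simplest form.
2 sin θ cos θ = sin(2θ) (using Double angle)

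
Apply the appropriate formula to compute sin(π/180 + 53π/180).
sin(π/180 + 53π/180) = sin π/180 cos 53π/180 + cos π/180 sin 53π/180 = 0.809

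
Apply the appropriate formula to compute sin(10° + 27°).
sin(10° + 27°) = sin 10° cos 27° + cos 10° sin 27° = 0.6018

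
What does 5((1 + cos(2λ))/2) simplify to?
5((1 + cos(2λ))/2) = 5(cos²λ) (using Power reduction)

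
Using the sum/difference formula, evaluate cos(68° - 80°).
cos(68° - 80°) = cos 68° cos 80° + sin 68° sin 80° = 0.9781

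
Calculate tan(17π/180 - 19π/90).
tan(17π/180 - 19π/90) = (tan 17π/180 - tan 19π/90)/(1 + tan 17π/180 tan 19π/90) = -0.3839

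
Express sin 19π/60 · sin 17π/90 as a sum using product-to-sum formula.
sin 19π/60 sin 17π/90 = (1/2)[cos(19π/60-17π/90) - cos(19π/60+17π/90)]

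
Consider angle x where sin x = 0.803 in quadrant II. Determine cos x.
cos x = ±√(1 - sin²x) = -0.596 (negative in QII)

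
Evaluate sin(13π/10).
sin(13π/10) = -0.809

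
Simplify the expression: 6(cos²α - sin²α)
6(cos²α - sin²α) = 6(cos(2α)) (using Double angle)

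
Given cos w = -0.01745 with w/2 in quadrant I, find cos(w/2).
cos(w/2) = ±√((1 + cos w)/2); positive since w/2 ∈ QI, so cos(w/2) = 0.7009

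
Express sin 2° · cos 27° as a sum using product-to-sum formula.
sin 2° cos 27° = (1/2)[sin(2°+27°) + sin(2°-27°)]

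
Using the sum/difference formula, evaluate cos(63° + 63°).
cos(63° + 63°) = cos 63° cos 63° - sin 63° sin 63° = -0.5878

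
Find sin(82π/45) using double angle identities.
sin(82π/45) = 2 sin 41π/45 cos 41π/45 = -0.5299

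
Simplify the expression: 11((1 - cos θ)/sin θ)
11((1 - cos θ)/sin θ) = 11(tan(θ/2)) (using Half angle)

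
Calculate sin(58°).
sin(58°) = 0.848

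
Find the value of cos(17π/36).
cos(17π/36) = 0.08716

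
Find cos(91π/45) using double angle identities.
cos(91π/45) = cos²91π/90 - sin²91π/90 = 0.9976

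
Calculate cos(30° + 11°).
cos(30° + 11°) = cos 30° cos 11° - sin 30° sin 11° = 0.7547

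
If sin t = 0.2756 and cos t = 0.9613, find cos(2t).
cos(2t) = cos²t - sin²t = 0.8481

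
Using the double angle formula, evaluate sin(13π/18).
sin(13π/18) = 2 sin 13π/36 cos 13π/36 = 0.766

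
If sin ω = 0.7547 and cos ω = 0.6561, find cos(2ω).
cos(2ω) = cos²ω - sin²ω = -0.1391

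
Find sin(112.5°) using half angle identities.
sin(112.5°) = √((1 - cos 225°)/2) = √(2+√2)/2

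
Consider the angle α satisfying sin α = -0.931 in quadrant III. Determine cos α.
cos α = ±√(1 - sin²α) = -0.365 (negative in QIII)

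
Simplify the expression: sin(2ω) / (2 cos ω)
sin(2ω) / (2 cos ω) = sin ω (using Double angle)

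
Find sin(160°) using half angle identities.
sin(160°) = √((1 - cos 320°)/2) = 0.342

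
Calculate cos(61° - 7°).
cos(61° - 7°) = cos 61° cos 7° + sin 61° sin 7° = 0.5878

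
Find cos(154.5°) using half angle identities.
cos(154.5°) = -√((1 + cos 309°)/2) = -0.9026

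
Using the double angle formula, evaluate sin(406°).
sin(406°) = 2 sin 203° cos 203° = 0.7193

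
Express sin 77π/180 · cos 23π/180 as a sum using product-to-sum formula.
sin 77π/180 cos 23π/180 = (1/2)[sin(77π/180+23π/180) + sin(77π/180-23π/180)]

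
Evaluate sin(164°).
sin(164°) = 0.2756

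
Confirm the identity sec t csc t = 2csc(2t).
RHS = 2/sin(2t) = 2/(2 sin t cos t) = 1/(sin t cos t) = (1/cos t)(1/sin t) = sec t csc t = LHS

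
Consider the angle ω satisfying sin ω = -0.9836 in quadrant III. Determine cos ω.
cos ω = ±√(1 - sin²ω) = -0.1804 (negative in QIII)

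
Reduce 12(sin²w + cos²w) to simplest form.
12(sin²w + cos²w) = 12 (using Pythagorean identity)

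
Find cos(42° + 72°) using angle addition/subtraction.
cos(42° + 72°) = cos 42° cos 72° - sin 42° sin 72° = -0.4067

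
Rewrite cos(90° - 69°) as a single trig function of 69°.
cos(90° - 69°) = sin(69°)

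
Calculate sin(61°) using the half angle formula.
sin(61°) = √((1 - cos 122°)/2) = 0.8746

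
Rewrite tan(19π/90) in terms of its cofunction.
tan(19π/90) = cot(π/2 - 19π/90) = cot(13π/45)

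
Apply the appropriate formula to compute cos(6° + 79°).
cos(6° + 79°) = cos 6° cos 79° - sin 6° sin 79° = 0.08716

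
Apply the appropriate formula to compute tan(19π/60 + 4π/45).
tan(19π/60 + 4π/45) = (tan 19π/60 + tan 4π/45)/(1 - tan 19π/60 tan 4π/45) = 3.271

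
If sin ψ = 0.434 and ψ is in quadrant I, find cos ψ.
cos ψ = 0.9009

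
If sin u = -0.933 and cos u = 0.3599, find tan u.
tan u = sin u / cos u = -2.592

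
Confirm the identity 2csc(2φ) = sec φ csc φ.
LHS = 2/sin(2φ) = 2/(2 sin φ cos φ) = 1/(sin φ cos φ) = (1/cos φ)(1/sin φ) = sec φ csc φ = RHS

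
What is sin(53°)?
sin(53°) = 0.7986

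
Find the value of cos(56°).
cos(56°) = 0.5592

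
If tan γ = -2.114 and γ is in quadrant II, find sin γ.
sin γ = 0.904 (using tan²γ + 1 = sec²γ)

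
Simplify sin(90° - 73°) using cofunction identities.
sin(90° - 73°) = cos(73°)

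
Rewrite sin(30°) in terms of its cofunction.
sin(30°) = cos(90° - 30°) = cos(60°)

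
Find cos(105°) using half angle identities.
cos(105°) = -√((1 + cos 210°)/2) = -(√6-√2)/4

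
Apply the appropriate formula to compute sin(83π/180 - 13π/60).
sin(83π/180 - 13π/60) = sin 83π/180 cos 13π/60 - cos 83π/180 sin 13π/60 = 0.6947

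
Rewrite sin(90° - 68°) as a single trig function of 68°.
sin(90° - 68°) = cos(68°)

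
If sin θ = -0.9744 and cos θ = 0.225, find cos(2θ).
cos(2θ) = cos²θ - sin²θ = -0.8988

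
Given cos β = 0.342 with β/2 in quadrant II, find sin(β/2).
sin(β/2) = ±√((1 - cos β)/2); positive since β/2 ∈ QII, so sin(β/2) = 0.5736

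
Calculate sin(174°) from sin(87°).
sin(174°) = 2 sin 87° cos 87° = 0.1045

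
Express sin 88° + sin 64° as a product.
sin 88° + sin 64° = 2 sin(76°) cos(12°)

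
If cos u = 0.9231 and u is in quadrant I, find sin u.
sin u = 0.3846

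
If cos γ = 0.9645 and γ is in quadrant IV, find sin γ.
sin γ = -0.2641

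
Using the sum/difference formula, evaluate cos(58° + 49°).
cos(58° + 49°) = cos 58° cos 49° - sin 58° sin 49° = -0.2924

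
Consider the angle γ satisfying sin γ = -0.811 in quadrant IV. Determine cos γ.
cos γ = √(1 - sin²γ) = 0.585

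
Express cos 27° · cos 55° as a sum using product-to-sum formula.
cos 27° cos 55° = (1/2)[cos(27°-55°) + cos(27°+55°)]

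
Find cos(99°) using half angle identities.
cos(99°) = -√((1 + cos 198°)/2) = -0.1564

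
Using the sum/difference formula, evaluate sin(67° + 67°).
sin(67° + 67°) = sin 67° cos 67° + cos 67° sin 67° = 0.7193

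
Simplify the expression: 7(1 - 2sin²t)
7(1 - 2sin²t) = 7(cos(2t)) (using Double angle)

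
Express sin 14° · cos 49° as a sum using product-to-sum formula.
sin 14° cos 49° = (1/2)[sin(14°+49°) + sin(14°-49°)]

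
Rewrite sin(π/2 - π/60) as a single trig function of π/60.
sin(π/2 - π/60) = cos(π/60)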